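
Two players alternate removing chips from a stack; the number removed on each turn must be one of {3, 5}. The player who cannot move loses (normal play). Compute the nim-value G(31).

2

G(0) = 0
G(1) = mex{} = 0
G(2) = mex{} = 0
G(3) = mex{0} = 1
G(4) = mex{0} = 1
G(5) = mex{0,0} = 1
G(6) = mex{1,0} = 2
G(7) = mex{1,0} = 2
G(8) = mex{1,1} = 0
G(9) = mex{2,1} = 0
G(10) = mex{2,1} = 0
G(11) = mex{0,2} = 1
G(12) = mex{0,2} = 1
G(13) = mex{0,0} = 1
G(14) = mex{1,0} = 2
G(15) = mex{1,0} = 2
G(16) = mex{1,1} = 0
G(17) = mex{2,1} = 0
G(18) = mex{2,1} = 0
G(19) = mex{0,2} = 1
G(20) = mex{0,2} = 1
G(21) = mex{0,0} = 1
G(22) = mex{1,0} = 2
G(23) = mex{1,0} = 2
G(24) = mex{1,1} = 0
G(25) = mex{2,1} = 0
G(26) = mex{2,1} = 0
G(27) = mex{0,2} = 1
G(28) = mex{0,2} = 1
G(29) = mex{0,0} = 1
G(30) = mex{1,0} = 2
G(31) = mex{1,0} = 2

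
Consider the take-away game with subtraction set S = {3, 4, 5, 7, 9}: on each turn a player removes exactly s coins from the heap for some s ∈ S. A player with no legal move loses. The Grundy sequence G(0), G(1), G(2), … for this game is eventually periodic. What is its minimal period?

12

G(0) = 0
G(1) = mex{} = 0
G(2) = mex{} = 0
G(3) = mex{0} = 1
G(4) = mex{0,0} = 1
G(5) = mex{0,0,0} = 1
G(6) = mex{1,0,0} = 2
G(7) = mex{1,1,0,0} = 2
G(8) = mex{1,1,1,0} = 2
G(9) = mex{2,1,1,0,0} = 3
G(10) = mex{2,2,1,1,0} = 3
G(11) = mex{2,2,2,1,0} = 3
G(12) = mex{3,2,2,1,1} = 0
G(13) = mex{3,3,2,2,1} = 0
G(14) = mex{3,3,3,2,1} = 0
G(15) = mex{0,3,3,2,2} = 1
G(16) = mex{0,0,3,3,2} = 1
G(17) = mex{0,0,0,3,2} = 1
G(18) = mex{1,0,0,3,3} = 2
G(19) = mex{1,1,0,0,3} = 2
G(20) = mex{1,1,1,0,3} = 2
G(21) = mex{2,1,1,0,0} = 3
G(22) = mex{2,2,1,1,0} = 3
G(23) = mex{2,2,2,1,0} = 3
G(24) = mex{3,2,2,1,1} = 0
G(25) = mex{3,3,2,2,1} = 0
G(n+12) = G(n) holds for n = 0,…,8 (a full window of length max(S) = 9), so the sequence is purely periodic with period 12.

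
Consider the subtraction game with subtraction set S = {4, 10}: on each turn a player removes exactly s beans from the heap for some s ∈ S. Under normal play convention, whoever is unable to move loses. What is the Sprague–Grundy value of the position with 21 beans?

1

G(0) = 0
G(1) = mex{} = 0
G(2) = mex{} = 0
G(3) = mex{} = 0
G(4) = mex{0} = 1
G(5) = mex{0} = 1
G(6) = mex{0} = 1
G(7) = mex{0} = 1
G(8) = mex{1} = 0
G(9) = mex{1} = 0
G(10) = mex{1,0} = 2
G(11) = mex{1,0} = 2
G(12) = mex{0,0} = 1
G(13) = mex{0,0} = 1
G(14) = mex{2,1} = 0
G(15) = mex{2,1} = 0
G(16) = mex{1,1} = 0
G(17) = mex{1,1} = 0
G(18) = mex{0,0} = 1
G(19) = mex{0,0} = 1
G(20) = mex{0,2} = 1
G(21) = mex{0,2} = 1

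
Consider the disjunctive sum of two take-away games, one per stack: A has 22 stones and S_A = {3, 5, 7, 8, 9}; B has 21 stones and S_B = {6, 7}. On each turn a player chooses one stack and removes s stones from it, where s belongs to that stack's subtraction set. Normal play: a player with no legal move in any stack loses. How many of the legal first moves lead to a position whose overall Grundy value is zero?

Stack A, S = {3, 5, 7, 8, 9}:
G(0) = 0
G(1) = mex{} = 0
G(2) = mex{} = 0
G(3) = mex{0} = 1
G(4) = mex{0} = 1
G(5) = mex{0,0} = 1
G(6) = mex{1,0} = 2
G(7) = mex{1,0,0} = 2
G(8) = mex{1,1,0,0} = 2
G(9) = mex{2,1,0,0,0} = 3
G(10) = mex{2,1,1,0,0} = 3
G(11) = mex{2,2,1,1,0} = 3
G(12) = mex{3,2,1,1,1} = 0
G(13) = mex{3,2,2,1,1} = 0
G(14) = mex{3,3,2,2,1} = 0
G(15) = mex{0,3,2,2,2} = 1
G(16) = mex{0,3,3,2,2} = 1
G(17) = mex{0,0,3,3,2} = 1
G(18) = mex{1,0,3,3,3} = 2
G(19) = mex{1,0,0,3,3} = 2
G(20) = mex{1,1,0,0,3} = 2
G(21) = mex{2,1,0,0,0} = 3
G(22) = mex{2,1,1,0,0} = 3
G_A(22) = 3.
Stack B, S = {6, 7}:
n :  0  1  2  3  4  5  6  7  8  9 10 11 12 13 14 15 16 17 18 19 20 21
G :  0  0  0  0  0  0  1  1  1  1  1  1  2  0  0  0  0  0  0  1  1  1
G_B(21) = 1.
Combined Grundy value = 3 ⊕ 1 = 2.
A winning move leaves total XOR = 0, i.e. changes one component's Grundy value g to g ⊕ X where X is the current total.
Stack A: need g' = 3⊕2 = 1. Options: 22−3→G=2, 22−5→G=1, 22−7→G=1, 22−8→G=0, 22−9→G=0. Hits: 2.
Stack B: need g' = 1⊕2 = 3. Options: 21−6→G=0, 21−7→G=0. Hits: 0.

2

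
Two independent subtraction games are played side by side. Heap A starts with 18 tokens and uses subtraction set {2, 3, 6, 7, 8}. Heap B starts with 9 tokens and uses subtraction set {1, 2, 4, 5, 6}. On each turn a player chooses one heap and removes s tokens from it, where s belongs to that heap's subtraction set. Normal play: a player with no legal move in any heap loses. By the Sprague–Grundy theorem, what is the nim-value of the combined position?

Heap A, S = {2, 3, 6, 7, 8}:
G(0) = 0
G(1) = mex{} = 0
G(2) = mex{0} = 1
G(3) = mex{0,0} = 1
G(4) = mex{1,0} = 2
G(5) = mex{1,1} = 0
G(6) = mex{2,1,0} = 3
G(7) = mex{0,2,0,0} = 1
G(8) = mex{3,0,1,0,0} = 2
G(9) = mex{1,3,1,1,0} = 2
G(10) = mex{2,1,2,1,1} = 0
G(11) = mex{2,2,0,2,1} = 3
G(12) = mex{0,2,3,0,2} = 1
G(13) = mex{3,0,1,3,0} = 2
G(14) = mex{1,3,2,1,3} = 0
G(15) = mex{2,1,2,2,1} = 0
G(16) = mex{0,2,0,2,2} = 1
G(17) = mex{0,0,3,0,2} = 1
G(18) = mex{1,0,1,3,0} = 2
G_A(18) = 2.
Heap B, S = {1, 2, 4, 5, 6}:
n : 0 1 2 3 4 5 6 7 8 9
G : 0 1 2 0 1 2 3 4 5 3
G_B(9) = 3.
Combined Grundy value = 2 ⊕ 3 = 1.

1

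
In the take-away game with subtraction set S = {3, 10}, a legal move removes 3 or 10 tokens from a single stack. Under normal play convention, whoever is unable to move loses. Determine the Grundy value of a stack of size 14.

0

n :  0  1  2  3  4  5  6  7  8  9 10 11 12 13 14
G :  0  0  0  1  1  1  0  0  0  1  1  1  2  0  0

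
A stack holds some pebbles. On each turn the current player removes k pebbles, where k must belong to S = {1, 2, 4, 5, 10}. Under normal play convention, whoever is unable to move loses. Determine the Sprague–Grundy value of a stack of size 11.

n :  0  1  2  3  4  5  6  7  8  9 10 11
G :  0  1  2  0  1  2  0  1  2  0  1  2

2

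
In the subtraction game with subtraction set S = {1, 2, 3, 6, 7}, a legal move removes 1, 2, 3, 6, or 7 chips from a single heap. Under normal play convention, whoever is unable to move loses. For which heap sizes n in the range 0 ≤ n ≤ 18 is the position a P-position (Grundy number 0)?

0, 4, 8, 12, 16

n :  0  1  2  3  4  5  6  7  8  9 10 11 12 13 14 15 16 17 18
G :  0  1  2  3  0  1  2  3  0  1  2  3  0  1  2  3  0  1  2
P-positions are exactly the n with G(n) = 0.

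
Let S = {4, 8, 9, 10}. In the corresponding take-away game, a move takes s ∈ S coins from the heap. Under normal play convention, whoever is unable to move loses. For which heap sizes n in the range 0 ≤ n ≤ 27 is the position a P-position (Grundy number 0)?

0, 1, 2, 3, 14, 15, 16, 17

n :  0  1  2  3  4  5  6  7  8  9 10 11 12 13 14 15 16 17 18 19 20 21 22 23 24 25 26 27
G :  0  0  0  0  1  1  1  1  2  2  2  2  3  3  0  0  0  0  1  1  1  1  2  2  2  2  3  3
P-positions are exactly the n with G(n) = 0.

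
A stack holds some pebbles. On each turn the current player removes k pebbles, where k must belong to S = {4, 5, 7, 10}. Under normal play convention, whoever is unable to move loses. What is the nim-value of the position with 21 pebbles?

1

G(0) = 0
G(1) = mex{} = 0
G(2) = mex{} = 0
G(3) = mex{} = 0
G(4) = mex{0} = 1
G(5) = mex{0,0} = 1
G(6) = mex{0,0} = 1
G(7) = mex{0,0,0} = 1
G(8) = mex{1,0,0} = 2
G(9) = mex{1,1,0} = 2
G(10) = mex{1,1,0,0} = 2
G(11) = mex{1,1,1,0} = 2
G(12) = mex{2,1,1,0} = 3
G(13) = mex{2,2,1,0} = 3
G(14) = mex{2,2,1,1} = 0
G(15) = mex{2,2,2,1} = 0
G(16) = mex{3,2,2,1} = 0
G(17) = mex{3,3,2,1} = 0
G(18) = mex{0,3,2,2} = 1
G(19) = mex{0,0,3,2} = 1
G(20) = mex{0,0,3,2} = 1
G(21) = mex{0,0,0,2} = 1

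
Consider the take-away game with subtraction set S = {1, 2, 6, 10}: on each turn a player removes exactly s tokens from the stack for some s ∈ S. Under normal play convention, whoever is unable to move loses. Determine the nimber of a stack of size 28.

3

n :  0  1  2  3  4  5  6  7  8  9 10 11 12 13 14 15 16 17 18 19 20 21 22 23 24 25 26 27 28
G :  0  1  2  0  1  2  3  0  1  2  3  0  1  2  0  1  2  3  0  1  2  3  0  1  2  0  1  2  3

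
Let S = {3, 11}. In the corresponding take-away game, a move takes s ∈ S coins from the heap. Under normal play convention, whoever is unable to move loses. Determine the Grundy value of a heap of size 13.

2

G(0) = 0
G(1) = mex{} = 0
G(2) = mex{} = 0
G(3) = mex{0} = 1
G(4) = mex{0} = 1
G(5) = mex{0} = 1
G(6) = mex{1} = 0
G(7) = mex{1} = 0
G(8) = mex{1} = 0
G(9) = mex{0} = 1
G(10) = mex{0} = 1
G(11) = mex{0,0} = 1
G(12) = mex{1,0} = 2
G(13) = mex{1,0} = 2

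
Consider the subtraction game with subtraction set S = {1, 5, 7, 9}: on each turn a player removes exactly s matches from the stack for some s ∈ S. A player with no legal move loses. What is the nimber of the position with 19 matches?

1

G(0) = 0
G(1) = mex{0} = 1
G(2) = mex{1} = 0
G(3) = mex{0} = 1
G(4) = mex{1} = 0
G(5) = mex{0,0} = 1
G(6) = mex{1,1} = 0
G(7) = mex{0,0,0} = 1
G(8) = mex{1,1,1} = 0
G(9) = mex{0,0,0,0} = 1
G(10) = mex{1,1,1,1} = 0
G(11) = mex{0,0,0,0} = 1
G(12) = mex{1,1,1,1} = 0
G(13) = mex{0,0,0,0} = 1
G(14) = mex{1,1,1,1} = 0
G(15) = mex{0,0,0,0} = 1
G(16) = mex{1,1,1,1} = 0
G(17) = mex{0,0,0,0} = 1
G(18) = mex{1,1,1,1} = 0
G(19) = mex{0,0,0,0} = 1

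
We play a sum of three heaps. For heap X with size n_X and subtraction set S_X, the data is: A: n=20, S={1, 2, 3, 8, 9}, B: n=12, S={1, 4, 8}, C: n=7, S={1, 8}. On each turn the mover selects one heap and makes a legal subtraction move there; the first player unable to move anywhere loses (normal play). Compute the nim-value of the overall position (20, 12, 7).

1

Heap A, S = {1, 2, 3, 8, 9}:
G(0) = 0
G(1) = mex{0} = 1
G(2) = mex{1,0} = 2
G(3) = mex{2,1,0} = 3
G(4) = mex{3,2,1} = 0
G(5) = mex{0,3,2} = 1
G(6) = mex{1,0,3} = 2
G(7) = mex{2,1,0} = 3
G(8) = mex{3,2,1,0} = 4
G(9) = mex{4,3,2,1,0} = 5
G(10) = mex{5,4,3,2,1} = 0
G(11) = mex{0,5,4,3,2} = 1
G(12) = mex{1,0,5,0,3} = 2
G(13) = mex{2,1,0,1,0} = 3
G(14) = mex{3,2,1,2,1} = 0
G(15) = mex{0,3,2,3,2} = 1
G(16) = mex{1,0,3,4,3} = 2
G(17) = mex{2,1,0,5,4} = 3
G(18) = mex{3,2,1,0,5} = 4
G(19) = mex{4,3,2,1,0} = 5
G(20) = mex{5,4,3,2,1} = 0
G_A(20) = 0.
Heap B, S = {1, 4, 8}:
G(0) = 0
G(1) = mex{0} = 1
G(2) = mex{1} = 0
G(3) = mex{0} = 1
G(4) = mex{1,0} = 2
G(5) = mex{2,1} = 0
G(6) = mex{0,0} = 1
G(7) = mex{1,1} = 0
G(8) = mex{0,2,0} = 1
G(9) = mex{1,0,1} = 2
G(10) = mex{2,1,0} = 3
G(11) = mex{3,0,1} = 2
G(12) = mex{2,1,2} = 0
G_B(12) = 0.
Heap C, S = {1, 8}:
G(0) = 0
G(1) = mex{0} = 1
G(2) = mex{1} = 0
G(3) = mex{0} = 1
G(4) = mex{1} = 0
G(5) = mex{0} = 1
G(6) = mex{1} = 0
G(7) = mex{0} = 1
G_C(7) = 1.
Combined Grundy value = 0 ⊕ 0 ⊕ 1 = 1.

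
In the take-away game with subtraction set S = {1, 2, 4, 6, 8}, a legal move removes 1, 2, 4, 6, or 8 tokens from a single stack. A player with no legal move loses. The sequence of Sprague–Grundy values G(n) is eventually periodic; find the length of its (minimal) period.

n :  0  1  2  3  4  5  6  7  8  9 10 11 12 13 14 15 16 17 18 19 20 21
G :  0  1  2  0  1  2  3  4  5  3  0  1  2  0  1  2  3  4  5  3  0  1
G(n+10) = G(n) holds for n = 0,…,7 (a full window of length max(S) = 8), so the sequence is purely periodic with period 10.

10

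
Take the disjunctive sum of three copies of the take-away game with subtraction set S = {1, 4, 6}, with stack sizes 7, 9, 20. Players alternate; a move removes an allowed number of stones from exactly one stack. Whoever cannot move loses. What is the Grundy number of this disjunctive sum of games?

All stacks use S = {1, 4, 6}:
n :  0  1  2  3  4  5  6  7  8  9 10 11 12 13 14 15 16 17 18 19 20
G :  0  1  0  1  2  0  1  0  1  2  0  1  0  1  2  0  1  0  1  2  0
Stack A: G(7) = 0.
Stack B: G(9) = 2.
Stack C: G(20) = 0.
Combined Grundy value = 0 ⊕ 2 ⊕ 0 = 2.

2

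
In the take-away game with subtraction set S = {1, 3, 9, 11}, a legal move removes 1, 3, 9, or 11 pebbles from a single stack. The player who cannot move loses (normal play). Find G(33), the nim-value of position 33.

1

n :  0  1  2  3  4  5  6  7  8  9 10 11 12 13 14 15 16 17 18 19 20 21 22 23 24 25 26 27 28 29 30 31 32 33
G :  0  1  0  1  0  1  0  1  0  1  0  1  0  1  0  1  0  1  0  1  0  1  0  1  0  1  0  1  0  1  0  1  0  1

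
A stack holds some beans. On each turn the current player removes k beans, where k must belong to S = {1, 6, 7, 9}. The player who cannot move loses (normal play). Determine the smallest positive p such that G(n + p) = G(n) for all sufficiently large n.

G(0) = 0
G(1) = mex{0} = 1
G(2) = mex{1} = 0
G(3) = mex{0} = 1
G(4) = mex{1} = 0
G(5) = mex{0} = 1
G(6) = mex{1,0} = 2
G(7) = mex{2,1,0} = 3
G(8) = mex{3,0,1} = 2
G(9) = mex{2,1,0,0} = 3
G(10) = mex{3,0,1,1} = 2
G(11) = mex{2,1,0,0} = 3
G(12) = mex{3,2,1,1} = 0
G(13) = mex{0,3,2,0} = 1
G(14) = mex{1,2,3,1} = 0
G(15) = mex{0,3,2,2} = 1
G(16) = mex{1,2,3,3} = 0
G(17) = mex{0,3,2,2} = 1
G(18) = mex{1,0,3,3} = 2
G(19) = mex{2,1,0,2} = 3
G(20) = mex{3,0,1,3} = 2
G(21) = mex{2,1,0,0} = 3
G(22) = mex{3,0,1,1} = 2
G(23) = mex{2,1,0,0} = 3
G(24) = mex{3,2,1,1} = 0
G(25) = mex{0,3,2,0} = 1
G(n+12) = G(n) holds for n = 0,…,8 (a full window of length max(S) = 9), so the sequence is purely periodic with period 12.

12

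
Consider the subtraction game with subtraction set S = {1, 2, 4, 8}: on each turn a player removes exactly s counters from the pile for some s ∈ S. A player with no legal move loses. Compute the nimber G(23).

2

n :  0  1  2  3  4  5  6  7  8  9 10 11 12 13 14 15 16 17 18 19 20 21 22 23
G :  0  1  2  0  1  2  0  1  2  0  1  2  0  1  2  0  1  2  0  1  2  0  1  2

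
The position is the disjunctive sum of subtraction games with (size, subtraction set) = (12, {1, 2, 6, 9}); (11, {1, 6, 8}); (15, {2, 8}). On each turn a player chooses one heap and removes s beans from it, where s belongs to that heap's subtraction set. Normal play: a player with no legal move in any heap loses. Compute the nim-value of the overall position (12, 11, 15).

2

Heap A, S = {1, 2, 6, 9}:
G(0) = 0
G(1) = mex{0} = 1
G(2) = mex{1,0} = 2
G(3) = mex{2,1} = 0
G(4) = mex{0,2} = 1
G(5) = mex{1,0} = 2
G(6) = mex{2,1,0} = 3
G(7) = mex{3,2,1} = 0
G(8) = mex{0,3,2} = 1
G(9) = mex{1,0,0,0} = 2
G(10) = mex{2,1,1,1} = 0
G(11) = mex{0,2,2,2} = 1
G(12) = mex{1,0,3,0} = 2
G_A(12) = 2.
Heap B, S = {1, 6, 8}:
n :  0  1  2  3  4  5  6  7  8  9 10 11
G :  0  1  0  1  0  1  2  0  1  0  1  0
G_B(11) = 0.
Heap C, S = {2, 8}:
G(0) = 0
G(1) = mex{} = 0
G(2) = mex{0} = 1
G(3) = mex{0} = 1
G(4) = mex{1} = 0
G(5) = mex{1} = 0
G(6) = mex{0} = 1
G(7) = mex{0} = 1
G(8) = mex{1,0} = 2
G(9) = mex{1,0} = 2
G(10) = mex{2,1} = 0
G(11) = mex{2,1} = 0
G(12) = mex{0,0} = 1
G(13) = mex{0,0} = 1
G(14) = mex{1,1} = 0
G(15) = mex{1,1} = 0
G_C(15) = 0.
Combined Grundy value = 2 ⊕ 0 ⊕ 0 = 2.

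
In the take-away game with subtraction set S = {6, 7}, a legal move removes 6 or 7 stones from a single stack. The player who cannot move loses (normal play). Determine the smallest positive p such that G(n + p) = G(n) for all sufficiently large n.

G(0) = 0
G(1) = mex{} = 0
G(2) = mex{} = 0
G(3) = mex{} = 0
G(4) = mex{} = 0
G(5) = mex{} = 0
G(6) = mex{0} = 1
G(7) = mex{0,0} = 1
G(8) = mex{0,0} = 1
G(9) = mex{0,0} = 1
G(10) = mex{0,0} = 1
G(11) = mex{0,0} = 1
G(12) = mex{1,0} = 2
G(13) = mex{1,1} = 0
G(14) = mex{1,1} = 0
G(15) = mex{1,1} = 0
G(16) = mex{1,1} = 0
G(17) = mex{1,1} = 0
G(18) = mex{2,1} = 0
G(19) = mex{0,2} = 1
G(20) = mex{0,0} = 1
G(21) = mex{0,0} = 1
G(22) = mex{0,0} = 1
G(23) = mex{0,0} = 1
G(24) = mex{0,0} = 1
G(25) = mex{1,0} = 2
G(26) = mex{1,1} = 0
G(27) = mex{1,1} = 0
G(n+13) = G(n) holds for n = 0,…,6 (a full window of length max(S) = 7), so the sequence is purely periodic with period 13.

13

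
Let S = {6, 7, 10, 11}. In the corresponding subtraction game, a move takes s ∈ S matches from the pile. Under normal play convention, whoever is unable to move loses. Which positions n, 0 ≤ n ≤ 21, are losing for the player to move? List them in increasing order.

0, 1, 2, 3, 4, 5, 17, 18, 19, 20, 21

n :  0  1  2  3  4  5  6  7  8  9 10 11 12 13 14 15 16 17 18 19 20 21
G :  0  0  0  0  0  0  1  1  1  1  1  1  2  2  2  2  2  0  0  0  0  0
P-positions are exactly the n with G(n) = 0.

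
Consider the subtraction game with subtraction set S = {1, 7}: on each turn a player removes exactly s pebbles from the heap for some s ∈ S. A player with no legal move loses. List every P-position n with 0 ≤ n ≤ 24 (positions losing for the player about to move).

n :  0  1  2  3  4  5  6  7  8  9 10 11 12 13 14 15 16 17 18 19 20 21 22 23 24
G :  0  1  0  1  0  1  0  1  0  1  0  1  0  1  0  1  0  1  0  1  0  1  0  1  0
P-positions are exactly the n with G(n) = 0.

0, 2, 4, 6, 8, 10, 12, 14, 16, 18, 20, 22, 24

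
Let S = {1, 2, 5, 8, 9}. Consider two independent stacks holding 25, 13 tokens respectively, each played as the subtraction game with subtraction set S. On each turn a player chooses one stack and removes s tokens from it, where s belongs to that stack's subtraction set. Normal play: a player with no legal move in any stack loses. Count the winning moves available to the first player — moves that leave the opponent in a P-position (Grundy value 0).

6

All stacks use S = {1, 2, 5, 8, 9}:
n :  0  1  2  3  4  5  6  7  8  9 10 11 12 13 14 15 16 17 18 19 20 21 22 23 24 25
G :  0  1  2  0  1  2  0  1  2  3  0  1  2  0  1  2  0  1  2  3  0  1  2  0  1  2
Stack A: G(25) = 2.
Stack B: G(13) = 0.
Combined Grundy value = 2 ⊕ 0 = 2.
A winning move leaves total XOR = 0, i.e. changes one component's Grundy value g to g ⊕ X where X is the current total.
Stack A: need g' = 2⊕2 = 0. Options: 25−1→G=1, 25−2→G=0, 25−5→G=0, 25−8→G=1, 25−9→G=0. Hits: 3.
Stack B: need g' = 0⊕2 = 2. Options: 13−1→G=2, 13−2→G=1, 13−5→G=2, 13−8→G=2, 13−9→G=1. Hits: 3.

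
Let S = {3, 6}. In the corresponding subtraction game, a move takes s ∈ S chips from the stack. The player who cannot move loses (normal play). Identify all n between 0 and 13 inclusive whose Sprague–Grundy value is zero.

0, 1, 2, 9, 10, 11

n :  0  1  2  3  4  5  6  7  8  9 10 11 12 13
G :  0  0  0  1  1  1  2  2  2  0  0  0  1  1
P-positions are exactly the n with G(n) = 0.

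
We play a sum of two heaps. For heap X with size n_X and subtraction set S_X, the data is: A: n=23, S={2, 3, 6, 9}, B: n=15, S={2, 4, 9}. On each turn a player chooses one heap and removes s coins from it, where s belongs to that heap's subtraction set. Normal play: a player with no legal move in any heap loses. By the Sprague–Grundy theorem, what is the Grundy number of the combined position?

2

Heap A, S = {2, 3, 6, 9}:
n :  0  1  2  3  4  5  6  7  8  9 10 11 12 13 14 15 16 17 18 19 20 21 22 23
G :  0  0  1  1  2  0  3  1  2  2  3  3  0  0  1  1  2  0  3  1  2  2  3  3
G_A(23) = 3.
Heap B, S = {2, 4, 9}:
n :  0  1  2  3  4  5  6  7  8  9 10 11 12 13 14 15
G :  0  0  1  1  2  2  0  0  1  1  2  2  0  0  1  1
G_B(15) = 1.
Combined Grundy value = 3 ⊕ 1 = 2.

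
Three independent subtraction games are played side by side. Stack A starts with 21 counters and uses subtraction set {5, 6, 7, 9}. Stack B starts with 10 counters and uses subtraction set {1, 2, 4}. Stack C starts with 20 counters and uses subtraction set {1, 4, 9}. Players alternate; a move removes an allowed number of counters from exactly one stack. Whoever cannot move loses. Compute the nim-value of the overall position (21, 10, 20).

Stack A, S = {5, 6, 7, 9}:
n :  0  1  2  3  4  5  6  7  8  9 10 11 12 13 14 15 16 17 18 19 20 21
G :  0  0  0  0  0  1  1  1  1  1  2  2  2  2  0  0  0  0  0  1  1  1
G_A(21) = 1.
Stack B, S = {1, 2, 4}:
n :  0  1  2  3  4  5  6  7  8  9 10
G :  0  1  2  0  1  2  0  1  2  0  1
G_B(10) = 1.
Stack C, S = {1, 4, 9}:
n :  0  1  2  3  4  5  6  7  8  9 10 11 12 13 14 15 16 17 18 19 20
G :  0  1  0  1  2  0  1  0  1  2  0  1  0  1  2  0  1  0  1  2  0
G_C(20) = 0.
Combined Grundy value = 1 ⊕ 1 ⊕ 0 = 0.

0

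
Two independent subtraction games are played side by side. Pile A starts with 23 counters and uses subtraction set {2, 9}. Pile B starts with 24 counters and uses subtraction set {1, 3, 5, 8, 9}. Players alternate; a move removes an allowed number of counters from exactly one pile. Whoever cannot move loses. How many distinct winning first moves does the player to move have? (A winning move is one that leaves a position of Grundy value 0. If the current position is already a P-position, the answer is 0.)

1

Pile A, S = {2, 9}:
n :  0  1  2  3  4  5  6  7  8  9 10 11 12 13 14 15 16 17 18 19 20 21 22 23
G :  0  0  1  1  0  0  1  1  0  2  1  0  0  1  1  0  0  1  1  0  2  1  0  0
G_A(23) = 0.
Pile B, S = {1, 3, 5, 8, 9}:
n :  0  1  2  3  4  5  6  7  8  9 10 11 12 13 14 15 16 17 18 19 20 21 22 23 24
G :  0  1  0  1  0  1  0  1  2  3  2  3  2  3  2  3  0  1  0  1  0  1  0  1  2
G_B(24) = 2.
Combined Grundy value = 0 ⊕ 2 = 2.
A winning move leaves total XOR = 0, i.e. changes one component's Grundy value g to g ⊕ X where X is the current total.
Pile A: need g' = 0⊕2 = 2. Options: 23−2→G=1, 23−9→G=1. Hits: 0.
Pile B: need g' = 2⊕2 = 0. Options: 24−1→G=1, 24−3→G=1, 24−5→G=1, 24−8→G=0, 24−9→G=3. Hits: 1.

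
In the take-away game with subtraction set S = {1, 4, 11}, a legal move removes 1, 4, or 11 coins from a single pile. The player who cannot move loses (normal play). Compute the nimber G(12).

0

G(0) = 0
G(1) = mex{0} = 1
G(2) = mex{1} = 0
G(3) = mex{0} = 1
G(4) = mex{1,0} = 2
G(5) = mex{2,1} = 0
G(6) = mex{0,0} = 1
G(7) = mex{1,1} = 0
G(8) = mex{0,2} = 1
G(9) = mex{1,0} = 2
G(10) = mex{2,1} = 0
G(11) = mex{0,0,0} = 1
G(12) = mex{1,1,1} = 0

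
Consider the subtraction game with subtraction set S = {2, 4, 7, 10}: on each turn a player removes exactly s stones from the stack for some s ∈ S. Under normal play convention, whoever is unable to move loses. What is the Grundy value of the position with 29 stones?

n :  0  1  2  3  4  5  6  7  8  9 10 11 12 13 14 15 16 17 18 19 20 21 22 23 24 25 26 27 28 29
G :  0  0  1  1  2  2  0  3  1  0  2  1  0  2  1  0  2  1  0  2  1  0  2  1  0  2  1  0  2  1

1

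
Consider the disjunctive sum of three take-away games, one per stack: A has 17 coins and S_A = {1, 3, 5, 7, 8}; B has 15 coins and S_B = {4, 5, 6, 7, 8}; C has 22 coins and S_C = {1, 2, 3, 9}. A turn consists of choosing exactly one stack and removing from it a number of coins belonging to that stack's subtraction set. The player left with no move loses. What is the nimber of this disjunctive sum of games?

2

Stack A, S = {1, 3, 5, 7, 8}:
G(0) = 0
G(1) = mex{0} = 1
G(2) = mex{1} = 0
G(3) = mex{0,0} = 1
G(4) = mex{1,1} = 0
G(5) = mex{0,0,0} = 1
G(6) = mex{1,1,1} = 0
G(7) = mex{0,0,0,0} = 1
G(8) = mex{1,1,1,1,0} = 2
G(9) = mex{2,0,0,0,1} = 3
G(10) = mex{3,1,1,1,0} = 2
G(11) = mex{2,2,0,0,1} = 3
G(12) = mex{3,3,1,1,0} = 2
G(13) = mex{2,2,2,0,1} = 3
G(14) = mex{3,3,3,1,0} = 2
G(15) = mex{2,2,2,2,1} = 0
G(16) = mex{0,3,3,3,2} = 1
G(17) = mex{1,2,2,2,3} = 0
G_A(17) = 0.
Stack B, S = {4, 5, 6, 7, 8}:
n :  0  1  2  3  4  5  6  7  8  9 10 11 12 13 14 15
G :  0  0  0  0  1  1  1  1  2  2  2  2  0  0  0  0
G_B(15) = 0.
Stack C, S = {1, 2, 3, 9}:
G(0) = 0
G(1) = mex{0} = 1
G(2) = mex{1,0} = 2
G(3) = mex{2,1,0} = 3
G(4) = mex{3,2,1} = 0
G(5) = mex{0,3,2} = 1
G(6) = mex{1,0,3} = 2
G(7) = mex{2,1,0} = 3
G(8) = mex{3,2,1} = 0
G(9) = mex{0,3,2,0} = 1
G(10) = mex{1,0,3,1} = 2
G(11) = mex{2,1,0,2} = 3
G(12) = mex{3,2,1,3} = 0
G(13) = mex{0,3,2,0} = 1
G(14) = mex{1,0,3,1} = 2
G(15) = mex{2,1,0,2} = 3
G(16) = mex{3,2,1,3} = 0
G(17) = mex{0,3,2,0} = 1
G(18) = mex{1,0,3,1} = 2
G(19) = mex{2,1,0,2} = 3
G(20) = mex{3,2,1,3} = 0
G(21) = mex{0,3,2,0} = 1
G(22) = mex{1,0,3,1} = 2
G_C(22) = 2.
Combined Grundy value = 0 ⊕ 0 ⊕ 2 = 2.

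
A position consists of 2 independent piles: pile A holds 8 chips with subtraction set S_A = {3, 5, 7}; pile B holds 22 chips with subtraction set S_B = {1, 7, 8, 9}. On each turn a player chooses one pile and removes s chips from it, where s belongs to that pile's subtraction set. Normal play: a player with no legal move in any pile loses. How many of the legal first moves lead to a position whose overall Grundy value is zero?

2

Pile A, S = {3, 5, 7}:
n : 0 1 2 3 4 5 6 7 8
G : 0 0 0 1 1 1 2 2 2
G_A(8) = 2.
Pile B, S = {1, 7, 8, 9}:
G(0) = 0
G(1) = mex{0} = 1
G(2) = mex{1} = 0
G(3) = mex{0} = 1
G(4) = mex{1} = 0
G(5) = mex{0} = 1
G(6) = mex{1} = 0
G(7) = mex{0,0} = 1
G(8) = mex{1,1,0} = 2
G(9) = mex{2,0,1,0} = 3
G(10) = mex{3,1,0,1} = 2
G(11) = mex{2,0,1,0} = 3
G(12) = mex{3,1,0,1} = 2
G(13) = mex{2,0,1,0} = 3
G(14) = mex{3,1,0,1} = 2
G(15) = mex{2,2,1,0} = 3
G(16) = mex{3,3,2,1} = 0
G(17) = mex{0,2,3,2} = 1
G(18) = mex{1,3,2,3} = 0
G(19) = mex{0,2,3,2} = 1
G(20) = mex{1,3,2,3} = 0
G(21) = mex{0,2,3,2} = 1
G(22) = mex{1,3,2,3} = 0
G_B(22) = 0.
Combined Grundy value = 2 ⊕ 0 = 2.
A winning move leaves total XOR = 0, i.e. changes one component's Grundy value g to g ⊕ X where X is the current total.
Pile A: need g' = 2⊕2 = 0. Options: 8−3→G=1, 8−5→G=1, 8−7→G=0. Hits: 1.
Pile B: need g' = 0⊕2 = 2. Options: 22−1→G=1, 22−7→G=3, 22−8→G=2, 22−9→G=3. Hits: 1.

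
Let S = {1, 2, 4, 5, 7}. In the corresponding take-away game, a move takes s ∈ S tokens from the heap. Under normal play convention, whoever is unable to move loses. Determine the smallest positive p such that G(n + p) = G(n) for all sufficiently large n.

n :  0  1  2  3  4  5  6  7  8  9 10 11 12 13 14
G :  0  1  2  0  1  2  0  1  2  0  1  2  0  1  2
G(n+3) = G(n) holds for n = 0,…,6 (a full window of length max(S) = 7), so the sequence is purely periodic with period 3.

3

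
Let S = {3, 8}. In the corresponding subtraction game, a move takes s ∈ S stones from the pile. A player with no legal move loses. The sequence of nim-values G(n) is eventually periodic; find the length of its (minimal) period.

G(0) = 0
G(1) = mex{} = 0
G(2) = mex{} = 0
G(3) = mex{0} = 1
G(4) = mex{0} = 1
G(5) = mex{0} = 1
G(6) = mex{1} = 0
G(7) = mex{1} = 0
G(8) = mex{1,0} = 2
G(9) = mex{0,0} = 1
G(10) = mex{0,0} = 1
G(11) = mex{2,1} = 0
G(12) = mex{1,1} = 0
G(13) = mex{1,1} = 0
G(14) = mex{0,0} = 1
G(15) = mex{0,0} = 1
G(16) = mex{0,2} = 1
G(17) = mex{1,1} = 0
G(18) = mex{1,1} = 0
G(19) = mex{1,0} = 2
G(20) = mex{0,0} = 1
G(21) = mex{0,0} = 1
G(22) = mex{2,1} = 0
G(23) = mex{1,1} = 0
G(n+11) = G(n) holds for n = 0,…,7 (a full window of length max(S) = 8), so the sequence is purely periodic with period 11.

11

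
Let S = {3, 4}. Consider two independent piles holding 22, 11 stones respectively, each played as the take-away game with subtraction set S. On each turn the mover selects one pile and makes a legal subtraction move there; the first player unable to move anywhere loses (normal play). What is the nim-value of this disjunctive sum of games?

All piles use S = {3, 4}:
n :  0  1  2  3  4  5  6  7  8  9 10 11 12 13 14 15 16 17 18 19 20 21 22
G :  0  0  0  1  1  1  2  0  0  0  1  1  1  2  0  0  0  1  1  1  2  0  0
Pile A: G(22) = 0.
Pile B: G(11) = 1.
Combined Grundy value = 0 ⊕ 1 = 1.

1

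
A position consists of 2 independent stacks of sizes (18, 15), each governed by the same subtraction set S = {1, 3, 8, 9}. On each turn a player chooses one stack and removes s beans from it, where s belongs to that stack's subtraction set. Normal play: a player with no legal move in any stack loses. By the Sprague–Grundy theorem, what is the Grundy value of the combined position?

3

All stacks use S = {1, 3, 8, 9}:
n :  0  1  2  3  4  5  6  7  8  9 10 11 12 13 14 15 16 17 18
G :  0  1  0  1  0  1  0  1  2  3  2  3  2  3  2  3  0  1  0
Stack A: G(18) = 0.
Stack B: G(15) = 3.
Combined Grundy value = 0 ⊕ 3 = 3.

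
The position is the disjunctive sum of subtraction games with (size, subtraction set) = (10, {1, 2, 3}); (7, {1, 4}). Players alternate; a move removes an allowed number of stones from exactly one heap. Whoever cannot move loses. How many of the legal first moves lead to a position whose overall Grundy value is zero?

1

Heap A, S = {1, 2, 3}:
n :  0  1  2  3  4  5  6  7  8  9 10
G :  0  1  2  3  0  1  2  3  0  1  2
G_A(10) = 2.
Heap B, S = {1, 4}:
G(0) = 0
G(1) = mex{0} = 1
G(2) = mex{1} = 0
G(3) = mex{0} = 1
G(4) = mex{1,0} = 2
G(5) = mex{2,1} = 0
G(6) = mex{0,0} = 1
G(7) = mex{1,1} = 0
G_B(7) = 0.
Combined Grundy value = 2 ⊕ 0 = 2.
A winning move leaves total XOR = 0, i.e. changes one component's Grundy value g to g ⊕ X where X is the current total.
Heap A: need g' = 2⊕2 = 0. Options: 10−1→G=1, 10−2→G=0, 10−3→G=3. Hits: 1.
Heap B: need g' = 0⊕2 = 2. Options: 7−1→G=1, 7−4→G=1. Hits: 0.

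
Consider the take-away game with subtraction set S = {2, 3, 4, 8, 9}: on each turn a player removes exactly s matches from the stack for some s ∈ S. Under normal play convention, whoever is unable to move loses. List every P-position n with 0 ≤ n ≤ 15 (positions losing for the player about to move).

0, 1, 6, 7, 12, 13

G(0) = 0
G(1) = mex{} = 0
G(2) = mex{0} = 1
G(3) = mex{0,0} = 1
G(4) = mex{1,0,0} = 2
G(5) = mex{1,1,0} = 2
G(6) = mex{2,1,1} = 0
G(7) = mex{2,2,1} = 0
G(8) = mex{0,2,2,0} = 1
G(9) = mex{0,0,2,0,0} = 1
G(10) = mex{1,0,0,1,0} = 2
G(11) = mex{1,1,0,1,1} = 2
G(12) = mex{2,1,1,2,1} = 0
G(13) = mex{2,2,1,2,2} = 0
G(14) = mex{0,2,2,0,2} = 1
G(15) = mex{0,0,2,0,0} = 1
P-positions are exactly the n with G(n) = 0.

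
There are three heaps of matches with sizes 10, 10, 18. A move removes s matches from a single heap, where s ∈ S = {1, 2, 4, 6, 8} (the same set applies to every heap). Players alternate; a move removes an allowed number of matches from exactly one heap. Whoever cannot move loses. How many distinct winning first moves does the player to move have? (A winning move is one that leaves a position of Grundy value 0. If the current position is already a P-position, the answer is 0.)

All heaps use S = {1, 2, 4, 6, 8}:
G(0) = 0
G(1) = mex{0} = 1
G(2) = mex{1,0} = 2
G(3) = mex{2,1} = 0
G(4) = mex{0,2,0} = 1
G(5) = mex{1,0,1} = 2
G(6) = mex{2,1,2,0} = 3
G(7) = mex{3,2,0,1} = 4
G(8) = mex{4,3,1,2,0} = 5
G(9) = mex{5,4,2,0,1} = 3
G(10) = mex{3,5,3,1,2} = 0
G(11) = mex{0,3,4,2,0} = 1
G(12) = mex{1,0,5,3,1} = 2
G(13) = mex{2,1,3,4,2} = 0
G(14) = mex{0,2,0,5,3} = 1
G(15) = mex{1,0,1,3,4} = 2
G(16) = mex{2,1,2,0,5} = 3
G(17) = mex{3,2,0,1,3} = 4
G(18) = mex{4,3,1,2,0} = 5
Heap A: G(10) = 0.
Heap B: G(10) = 0.
Heap C: G(18) = 5.
Combined Grundy value = 0 ⊕ 0 ⊕ 5 = 5.
A winning move leaves total XOR = 0, i.e. changes one component's Grundy value g to g ⊕ X where X is the current total.
Heap A: need g' = 0⊕5 = 5. Options: 10−1→G=3, 10−2→G=5, 10−4→G=3, 10−6→G=1, 10−8→G=2. Hits: 1.
Heap B: need g' = 0⊕5 = 5. Options: 10−1→G=3, 10−2→G=5, 10−4→G=3, 10−6→G=1, 10−8→G=2. Hits: 1.
Heap C: need g' = 5⊕5 = 0. Options: 18−1→G=4, 18−2→G=3, 18−4→G=1, 18−6→G=2, 18−8→G=0. Hits: 1.

3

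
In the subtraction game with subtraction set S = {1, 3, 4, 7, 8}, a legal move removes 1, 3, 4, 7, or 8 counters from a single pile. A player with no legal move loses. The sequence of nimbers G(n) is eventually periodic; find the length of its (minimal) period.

G(0) = 0
G(1) = mex{0} = 1
G(2) = mex{1} = 0
G(3) = mex{0,0} = 1
G(4) = mex{1,1,0} = 2
G(5) = mex{2,0,1} = 3
G(6) = mex{3,1,0} = 2
G(7) = mex{2,2,1,0} = 3
G(8) = mex{3,3,2,1,0} = 4
G(9) = mex{4,2,3,0,1} = 5
G(10) = mex{5,3,2,1,0} = 4
G(11) = mex{4,4,3,2,1} = 0
G(12) = mex{0,5,4,3,2} = 1
G(13) = mex{1,4,5,2,3} = 0
G(14) = mex{0,0,4,3,2} = 1
G(15) = mex{1,1,0,4,3} = 2
G(16) = mex{2,0,1,5,4} = 3
G(17) = mex{3,1,0,4,5} = 2
G(18) = mex{2,2,1,0,4} = 3
G(19) = mex{3,3,2,1,0} = 4
G(20) = mex{4,2,3,0,1} = 5
G(21) = mex{5,3,2,1,0} = 4
G(22) = mex{4,4,3,2,1} = 0
G(23) = mex{0,5,4,3,2} = 1
G(n+11) = G(n) holds for n = 0,…,7 (a full window of length max(S) = 8), so the sequence is purely periodic with period 11.

11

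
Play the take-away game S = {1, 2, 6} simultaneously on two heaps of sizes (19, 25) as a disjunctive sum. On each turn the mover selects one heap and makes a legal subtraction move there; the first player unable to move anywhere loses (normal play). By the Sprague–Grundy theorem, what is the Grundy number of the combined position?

3

All heaps use S = {1, 2, 6}:
G(0) = 0
G(1) = mex{0} = 1
G(2) = mex{1,0} = 2
G(3) = mex{2,1} = 0
G(4) = mex{0,2} = 1
G(5) = mex{1,0} = 2
G(6) = mex{2,1,0} = 3
G(7) = mex{3,2,1} = 0
G(8) = mex{0,3,2} = 1
G(9) = mex{1,0,0} = 2
G(10) = mex{2,1,1} = 0
G(11) = mex{0,2,2} = 1
G(12) = mex{1,0,3} = 2
G(13) = mex{2,1,0} = 3
G(14) = mex{3,2,1} = 0
G(15) = mex{0,3,2} = 1
G(16) = mex{1,0,0} = 2
G(17) = mex{2,1,1} = 0
G(18) = mex{0,2,2} = 1
G(19) = mex{1,0,3} = 2
G(20) = mex{2,1,0} = 3
G(21) = mex{3,2,1} = 0
G(22) = mex{0,3,2} = 1
G(23) = mex{1,0,0} = 2
G(24) = mex{2,1,1} = 0
G(25) = mex{0,2,2} = 1
Heap A: G(19) = 2.
Heap B: G(25) = 1.
Combined Grundy value = 2 ⊕ 1 = 3.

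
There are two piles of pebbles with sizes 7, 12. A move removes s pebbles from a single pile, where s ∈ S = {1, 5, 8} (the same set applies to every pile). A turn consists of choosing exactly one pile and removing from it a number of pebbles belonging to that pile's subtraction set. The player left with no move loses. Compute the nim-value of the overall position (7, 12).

3

All piles use S = {1, 5, 8}:
n :  0  1  2  3  4  5  6  7  8  9 10 11 12
G :  0  1  0  1  0  1  0  1  2  3  2  3  2
Pile A: G(7) = 1.
Pile B: G(12) = 2.
Combined Grundy value = 1 ⊕ 2 = 3.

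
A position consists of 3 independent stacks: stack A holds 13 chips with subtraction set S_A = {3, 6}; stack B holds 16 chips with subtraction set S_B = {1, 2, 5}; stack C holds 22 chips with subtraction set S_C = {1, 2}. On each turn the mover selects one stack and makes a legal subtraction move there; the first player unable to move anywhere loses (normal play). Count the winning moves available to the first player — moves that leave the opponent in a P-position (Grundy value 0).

Stack A, S = {3, 6}:
G(0) = 0
G(1) = mex{} = 0
G(2) = mex{} = 0
G(3) = mex{0} = 1
G(4) = mex{0} = 1
G(5) = mex{0} = 1
G(6) = mex{1,0} = 2
G(7) = mex{1,0} = 2
G(8) = mex{1,0} = 2
G(9) = mex{2,1} = 0
G(10) = mex{2,1} = 0
G(11) = mex{2,1} = 0
G(12) = mex{0,2} = 1
G(13) = mex{0,2} = 1
G_A(13) = 1.
Stack B, S = {1, 2, 5}:
n :  0  1  2  3  4  5  6  7  8  9 10 11 12 13 14 15 16
G :  0  1  2  0  1  2  0  1  2  0  1  2  0  1  2  0  1
G_B(16) = 1.
Stack C, S = {1, 2}:
G(0) = 0
G(1) = mex{0} = 1
G(2) = mex{1,0} = 2
G(3) = mex{2,1} = 0
G(4) = mex{0,2} = 1
G(5) = mex{1,0} = 2
G(6) = mex{2,1} = 0
G(7) = mex{0,2} = 1
G(8) = mex{1,0} = 2
G(9) = mex{2,1} = 0
G(10) = mex{0,2} = 1
G(11) = mex{1,0} = 2
G(12) = mex{2,1} = 0
G(13) = mex{0,2} = 1
G(14) = mex{1,0} = 2
G(15) = mex{2,1} = 0
G(16) = mex{0,2} = 1
G(17) = mex{1,0} = 2
G(18) = mex{2,1} = 0
G(19) = mex{0,2} = 1
G(20) = mex{1,0} = 2
G(21) = mex{2,1} = 0
G(22) = mex{0,2} = 1
G_C(22) = 1.
Combined Grundy value = 1 ⊕ 1 ⊕ 1 = 1.
A winning move leaves total XOR = 0, i.e. changes one component's Grundy value g to g ⊕ X where X is the current total.
Stack A: need g' = 1⊕1 = 0. Options: 13−3→G=0, 13−6→G=2. Hits: 1.
Stack B: need g' = 1⊕1 = 0. Options: 16−1→G=0, 16−2→G=2, 16−5→G=2. Hits: 1.
Stack C: need g' = 1⊕1 = 0. Options: 22−1→G=0, 22−2→G=2. Hits: 1.

3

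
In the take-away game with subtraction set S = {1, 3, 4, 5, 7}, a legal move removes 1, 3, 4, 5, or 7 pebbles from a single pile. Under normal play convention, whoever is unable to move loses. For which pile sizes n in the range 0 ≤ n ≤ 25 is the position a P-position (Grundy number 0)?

0, 2, 8, 10, 16, 18, 24

n :  0  1  2  3  4  5  6  7  8  9 10 11 12 13 14 15 16 17 18 19 20 21 22 23 24 25
G :  0  1  0  1  2  3  2  3  0  1  0  1  2  3  2  3  0  1  0  1  2  3  2  3  0  1
P-positions are exactly the n with G(n) = 0.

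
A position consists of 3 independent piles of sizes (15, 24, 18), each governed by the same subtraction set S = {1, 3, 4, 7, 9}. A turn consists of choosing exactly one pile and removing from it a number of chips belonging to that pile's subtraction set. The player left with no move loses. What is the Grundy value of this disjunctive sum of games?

All piles use S = {1, 3, 4, 7, 9}:
n :  0  1  2  3  4  5  6  7  8  9 10 11 12 13 14 15 16 17 18 19 20 21 22 23 24
G :  0  1  0  1  2  3  2  3  0  1  0  1  2  3  2  3  0  1  0  1  2  3  2  3  0
Pile A: G(15) = 3.
Pile B: G(24) = 0.
Pile C: G(18) = 0.
Combined Grundy value = 3 ⊕ 0 ⊕ 0 = 3.

3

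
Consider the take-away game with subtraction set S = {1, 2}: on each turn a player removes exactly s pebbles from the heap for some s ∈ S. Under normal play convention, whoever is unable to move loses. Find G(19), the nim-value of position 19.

1

n :  0  1  2  3  4  5  6  7  8  9 10 11 12 13 14 15 16 17 18 19
G :  0  1  2  0  1  2  0  1  2  0  1  2  0  1  2  0  1  2  0  1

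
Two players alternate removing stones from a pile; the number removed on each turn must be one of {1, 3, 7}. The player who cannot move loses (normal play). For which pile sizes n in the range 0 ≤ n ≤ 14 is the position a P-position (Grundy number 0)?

G(0) = 0
G(1) = mex{0} = 1
G(2) = mex{1} = 0
G(3) = mex{0,0} = 1
G(4) = mex{1,1} = 0
G(5) = mex{0,0} = 1
G(6) = mex{1,1} = 0
G(7) = mex{0,0,0} = 1
G(8) = mex{1,1,1} = 0
G(9) = mex{0,0,0} = 1
G(10) = mex{1,1,1} = 0
G(11) = mex{0,0,0} = 1
G(12) = mex{1,1,1} = 0
G(13) = mex{0,0,0} = 1
G(14) = mex{1,1,1} = 0
P-positions are exactly the n with G(n) = 0.

0, 2, 4, 6, 8, 10, 12, 14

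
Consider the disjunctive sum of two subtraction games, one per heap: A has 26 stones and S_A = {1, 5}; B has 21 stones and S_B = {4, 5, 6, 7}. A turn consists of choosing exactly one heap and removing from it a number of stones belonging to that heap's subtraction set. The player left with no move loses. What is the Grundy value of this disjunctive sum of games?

Heap A, S = {1, 5}:
n :  0  1  2  3  4  5  6  7  8  9 10 11 12 13 14 15 16 17 18 19 20 21 22 23 24 25 26
G :  0  1  0  1  0  1  0  1  0  1  0  1  0  1  0  1  0  1  0  1  0  1  0  1  0  1  0
G_A(26) = 0.
Heap B, S = {4, 5, 6, 7}:
G(0) = 0
G(1) = mex{} = 0
G(2) = mex{} = 0
G(3) = mex{} = 0
G(4) = mex{0} = 1
G(5) = mex{0,0} = 1
G(6) = mex{0,0,0} = 1
G(7) = mex{0,0,0,0} = 1
G(8) = mex{1,0,0,0} = 2
G(9) = mex{1,1,0,0} = 2
G(10) = mex{1,1,1,0} = 2
G(11) = mex{1,1,1,1} = 0
G(12) = mex{2,1,1,1} = 0
G(13) = mex{2,2,1,1} = 0
G(14) = mex{2,2,2,1} = 0
G(15) = mex{0,2,2,2} = 1
G(16) = mex{0,0,2,2} = 1
G(17) = mex{0,0,0,2} = 1
G(18) = mex{0,0,0,0} = 1
G(19) = mex{1,0,0,0} = 2
G(20) = mex{1,1,0,0} = 2
G(21) = mex{1,1,1,0} = 2
G_B(21) = 2.
Combined Grundy value = 0 ⊕ 2 = 2.

2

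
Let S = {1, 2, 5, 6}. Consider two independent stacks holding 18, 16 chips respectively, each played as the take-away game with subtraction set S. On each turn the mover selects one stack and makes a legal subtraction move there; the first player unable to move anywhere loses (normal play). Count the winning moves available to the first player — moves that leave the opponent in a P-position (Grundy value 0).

All stacks use S = {1, 2, 5, 6}:
n :  0  1  2  3  4  5  6  7  8  9 10 11 12 13 14 15 16 17 18
G :  0  1  2  0  1  2  3  0  1  2  0  1  2  3  0  1  2  0  1
Stack A: G(18) = 1.
Stack B: G(16) = 2.
Combined Grundy value = 1 ⊕ 2 = 3.
A winning move leaves total XOR = 0, i.e. changes one component's Grundy value g to g ⊕ X where X is the current total.
Stack A: need g' = 1⊕3 = 2. Options: 18−1→G=0, 18−2→G=2, 18−5→G=3, 18−6→G=2. Hits: 2.
Stack B: need g' = 2⊕3 = 1. Options: 16−1→G=1, 16−2→G=0, 16−5→G=1, 16−6→G=0. Hits: 2.

4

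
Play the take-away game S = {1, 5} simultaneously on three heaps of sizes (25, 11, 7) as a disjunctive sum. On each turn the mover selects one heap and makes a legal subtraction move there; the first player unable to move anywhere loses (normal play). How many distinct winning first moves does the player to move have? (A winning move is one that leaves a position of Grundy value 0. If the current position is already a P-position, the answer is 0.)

All heaps use S = {1, 5}:
n :  0  1  2  3  4  5  6  7  8  9 10 11 12 13 14 15 16 17 18 19 20 21 22 23 24 25
G :  0  1  0  1  0  1  0  1  0  1  0  1  0  1  0  1  0  1  0  1  0  1  0  1  0  1
Heap A: G(25) = 1.
Heap B: G(11) = 1.
Heap C: G(7) = 1.
Combined Grundy value = 1 ⊕ 1 ⊕ 1 = 1.
A winning move leaves total XOR = 0, i.e. changes one component's Grundy value g to g ⊕ X where X is the current total.
Heap A: need g' = 1⊕1 = 0. Options: 25−1→G=0, 25−5→G=0. Hits: 2.
Heap B: need g' = 1⊕1 = 0. Options: 11−1→G=0, 11−5→G=0. Hits: 2.
Heap C: need g' = 1⊕1 = 0. Options: 7−1→G=0, 7−5→G=0. Hits: 2.

6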